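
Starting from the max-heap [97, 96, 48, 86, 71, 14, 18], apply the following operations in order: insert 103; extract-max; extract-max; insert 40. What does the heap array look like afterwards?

[96, 86, 48, 18, 71, 14, 40]

insert 103:
  append 103 at index 7 → [97, 96, 48, 86, 71, 14, 18, 103]
  103 > parent 86 at index 3, swap → [97, 96, 48, 103, 71, 14, 18, 86]
  103 > parent 96 at index 1, swap → [97, 103, 48, 96, 71, 14, 18, 86]
  103 > parent 97 at index 0, swap → [103, 97, 48, 96, 71, 14, 18, 86]
extract-max → returns 103:
  remove root 103; move last element 86 to root → [86, 97, 48, 96, 71, 14, 18]
  86 vs larger child 97 at index 1, swap → [97, 86, 48, 96, 71, 14, 18]
  86 vs larger child 96 at index 3, swap → [97, 96, 48, 86, 71, 14, 18]
extract-max → returns 97:
  remove root 97; move last element 18 to root → [18, 96, 48, 86, 71, 14]
  18 vs larger child 96 at index 1, swap → [96, 18, 48, 86, 71, 14]
  18 vs larger child 86 at index 3, swap → [96, 86, 48, 18, 71, 14]
insert 40:
  append 40 at index 6 → [96, 86, 48, 18, 71, 14, 40] (no swap needed)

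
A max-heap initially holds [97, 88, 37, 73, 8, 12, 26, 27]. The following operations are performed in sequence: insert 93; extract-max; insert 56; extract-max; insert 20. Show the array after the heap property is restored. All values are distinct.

[88, 73, 37, 56, 8, 12, 26, 27, 20]

insert 93:
  append 93 at index 8 → [97, 88, 37, 73, 8, 12, 26, 27, 93]
  93 > parent 73 at index 3, swap → [97, 88, 37, 93, 8, 12, 26, 27, 73]
  93 > parent 88 at index 1, swap → [97, 93, 37, 88, 8, 12, 26, 27, 73]
extract-max → returns 97:
  remove root 97; move last element 73 to root → [73, 93, 37, 88, 8, 12, 26, 27]
  73 vs larger child 93 at index 1, swap → [93, 73, 37, 88, 8, 12, 26, 27]
  73 vs larger child 88 at index 3, swap → [93, 88, 37, 73, 8, 12, 26, 27]
insert 56:
  append 56 at index 8 → [93, 88, 37, 73, 8, 12, 26, 27, 56] (no swap needed)
extract-max → returns 93:
  remove root 93; move last element 56 to root → [56, 88, 37, 73, 8, 12, 26, 27]
  56 vs larger child 88 at index 1, swap → [88, 56, 37, 73, 8, 12, 26, 27]
  56 vs larger child 73 at index 3, swap → [88, 73, 37, 56, 8, 12, 26, 27]
insert 20:
  append 20 at index 8 → [88, 73, 37, 56, 8, 12, 26, 27, 20] (no swap needed)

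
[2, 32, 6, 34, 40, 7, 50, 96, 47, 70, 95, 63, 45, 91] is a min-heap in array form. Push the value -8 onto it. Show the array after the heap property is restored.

[-8, 32, 2, 34, 40, 7, 6, 96, 47, 70, 95, 63, 45, 91, 50]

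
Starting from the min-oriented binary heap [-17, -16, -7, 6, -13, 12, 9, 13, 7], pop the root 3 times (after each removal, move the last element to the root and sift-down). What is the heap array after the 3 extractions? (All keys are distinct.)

[-7, 6, 9, 13, 7, 12]

extract-min #1 returns -17:
  remove root -17; move last element 7 to root → [7, -16, -7, 6, -13, 12, 9, 13]
  7 vs smaller child -16 at index 1, swap → [-16, 7, -7, 6, -13, 12, 9, 13]
  7 vs smaller child -13 at index 4, swap → [-16, -13, -7, 6, 7, 12, 9, 13]
extract-min #2 returns -16:
  remove root -16; move last element 13 to root → [13, -13, -7, 6, 7, 12, 9]
  13 vs smaller child -13 at index 1, swap → [-13, 13, -7, 6, 7, 12, 9]
  13 vs smaller child 6 at index 3, swap → [-13, 6, -7, 13, 7, 12, 9]
extract-min #3 returns -13:
  remove root -13; move last element 9 to root → [9, 6, -7, 13, 7, 12]
  9 vs smaller child -7 at index 2, swap → [-7, 6, 9, 13, 7, 12]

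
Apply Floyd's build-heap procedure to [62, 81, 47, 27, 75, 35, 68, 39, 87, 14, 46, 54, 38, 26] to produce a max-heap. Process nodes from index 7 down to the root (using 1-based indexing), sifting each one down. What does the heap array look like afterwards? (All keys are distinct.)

[87, 81, 68, 62, 75, 54, 47, 39, 27, 14, 46, 35, 38, 26]

sift down from index 7: already satisfies heap property
sift down from index 6:
  35 vs larger child 54 at index 12, swap → [62, 81, 47, 27, 75, 54, 68, 39, 87, 14, 46, 35, 38, 26]
sift down from index 5: already satisfies heap property
sift down from index 4:
  27 vs larger child 87 at index 9, swap → [62, 81, 47, 87, 75, 54, 68, 39, 27, 14, 46, 35, 38, 26]
sift down from index 3:
  47 vs larger child 68 at index 7, swap → [62, 81, 68, 87, 75, 54, 47, 39, 27, 14, 46, 35, 38, 26]
sift down from index 2:
  81 vs larger child 87 at index 4, swap → [62, 87, 68, 81, 75, 54, 47, 39, 27, 14, 46, 35, 38, 26]
sift down from index 1:
  62 vs larger child 87 at index 2, swap → [87, 62, 68, 81, 75, 54, 47, 39, 27, 14, 46, 35, 38, 26]
  62 vs larger child 81 at index 4, swap → [87, 81, 68, 62, 75, 54, 47, 39, 27, 14, 46, 35, 38, 26]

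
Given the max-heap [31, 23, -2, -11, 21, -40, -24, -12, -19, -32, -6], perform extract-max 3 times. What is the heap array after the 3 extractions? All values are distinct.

[-2, -6, -19, -11, -32, -40, -24, -12]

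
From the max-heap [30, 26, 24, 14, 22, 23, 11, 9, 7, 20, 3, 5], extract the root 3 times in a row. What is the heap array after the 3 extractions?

[23, 22, 11, 14, 20, 3, 5, 9, 7]

extract-max #1 returns 30:
  remove root 30; move last element 5 to root → [5, 26, 24, 14, 22, 23, 11, 9, 7, 20, 3]
  5 vs larger child 26 at index 1, swap → [26, 5, 24, 14, 22, 23, 11, 9, 7, 20, 3]
  5 vs larger child 22 at index 4, swap → [26, 22, 24, 14, 5, 23, 11, 9, 7, 20, 3]
  5 vs larger child 20 at index 9, swap → [26, 22, 24, 14, 20, 23, 11, 9, 7, 5, 3]
extract-max #2 returns 26:
  remove root 26; move last element 3 to root → [3, 22, 24, 14, 20, 23, 11, 9, 7, 5]
  3 vs larger child 24 at index 2, swap → [24, 22, 3, 14, 20, 23, 11, 9, 7, 5]
  3 vs larger child 23 at index 5, swap → [24, 22, 23, 14, 20, 3, 11, 9, 7, 5]
extract-max #3 returns 24:
  remove root 24; move last element 5 to root → [5, 22, 23, 14, 20, 3, 11, 9, 7]
  5 vs larger child 23 at index 2, swap → [23, 22, 5, 14, 20, 3, 11, 9, 7]
  5 vs larger child 11 at index 6, swap → [23, 22, 11, 14, 20, 3, 5, 9, 7]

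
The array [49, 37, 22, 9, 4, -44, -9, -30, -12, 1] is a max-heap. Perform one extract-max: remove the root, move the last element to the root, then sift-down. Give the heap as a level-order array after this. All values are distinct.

[37, 9, 22, 1, 4, -44, -9, -30, -12]

remove root 49; move last element 1 to root → [1, 37, 22, 9, 4, -44, -9, -30, -12]
1 vs larger child 37 at index 1, swap → [37, 1, 22, 9, 4, -44, -9, -30, -12]
1 vs larger child 9 at index 3, swap → [37, 9, 22, 1, 4, -44, -9, -30, -12]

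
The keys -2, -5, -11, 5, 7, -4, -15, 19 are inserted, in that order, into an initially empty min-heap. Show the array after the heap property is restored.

[-15, -2, -11, 5, 7, -4, -5, 19]

Insert -2:
  append -2 at index 0 → [-2] (no swap needed)
Insert -5:
  append -5 at index 1 → [-2, -5]
  -5 < parent -2 at index 0, swap → [-5, -2]
Insert -11:
  append -11 at index 2 → [-5, -2, -11]
  -11 < parent -5 at index 0, swap → [-11, -2, -5]
Insert 5:
  append 5 at index 3 → [-11, -2, -5, 5] (no swap needed)
Insert 7:
  append 7 at index 4 → [-11, -2, -5, 5, 7] (no swap needed)
Insert -4:
  append -4 at index 5 → [-11, -2, -5, 5, 7, -4] (no swap needed)
Insert -15:
  append -15 at index 6 → [-11, -2, -5, 5, 7, -4, -15]
  -15 < parent -5 at index 2, swap → [-11, -2, -15, 5, 7, -4, -5]
  -15 < parent -11 at index 0, swap → [-15, -2, -11, 5, 7, -4, -5]
Insert 19:
  append 19 at index 7 → [-15, -2, -11, 5, 7, -4, -5, 19] (no swap needed)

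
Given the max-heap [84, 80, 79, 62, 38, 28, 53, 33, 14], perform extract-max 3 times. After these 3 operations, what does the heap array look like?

[62, 38, 53, 33, 14, 28]

extract-max #1 returns 84:
  remove root 84; move last element 14 to root → [14, 80, 79, 62, 38, 28, 53, 33]
  14 vs larger child 80 at index 1, swap → [80, 14, 79, 62, 38, 28, 53, 33]
  14 vs larger child 62 at index 3, swap → [80, 62, 79, 14, 38, 28, 53, 33]
  14 vs only child 33 at index 7, swap → [80, 62, 79, 33, 38, 28, 53, 14]
extract-max #2 returns 80:
  remove root 80; move last element 14 to root → [14, 62, 79, 33, 38, 28, 53]
  14 vs larger child 79 at index 2, swap → [79, 62, 14, 33, 38, 28, 53]
  14 vs larger child 53 at index 6, swap → [79, 62, 53, 33, 38, 28, 14]
extract-max #3 returns 79:
  remove root 79; move last element 14 to root → [14, 62, 53, 33, 38, 28]
  14 vs larger child 62 at index 1, swap → [62, 14, 53, 33, 38, 28]
  14 vs larger child 38 at index 4, swap → [62, 38, 53, 33, 14, 28]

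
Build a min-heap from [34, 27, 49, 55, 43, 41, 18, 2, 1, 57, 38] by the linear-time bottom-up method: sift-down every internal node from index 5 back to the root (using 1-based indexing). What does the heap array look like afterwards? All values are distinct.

[1, 2, 18, 27, 38, 41, 49, 34, 55, 57, 43]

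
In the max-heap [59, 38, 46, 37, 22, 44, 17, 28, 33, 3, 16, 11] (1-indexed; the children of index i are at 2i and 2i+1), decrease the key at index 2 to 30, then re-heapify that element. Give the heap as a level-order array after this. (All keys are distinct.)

set index 2 from 38 to 30 → [59, 30, 46, 37, 22, 44, 17, 28, 33, 3, 16, 11]
30 vs larger child 37 at index 4, swap → [59, 37, 46, 30, 22, 44, 17, 28, 33, 3, 16, 11]
30 vs larger child 33 at index 9, swap → [59, 37, 46, 33, 22, 44, 17, 28, 30, 3, 16, 11]

[59, 37, 46, 33, 22, 44, 17, 28, 30, 3, 16, 11]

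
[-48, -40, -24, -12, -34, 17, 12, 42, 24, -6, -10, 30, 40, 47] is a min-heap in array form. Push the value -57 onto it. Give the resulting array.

[-57, -40, -48, -12, -34, 17, -24, 42, 24, -6, -10, 30, 40, 47, 12]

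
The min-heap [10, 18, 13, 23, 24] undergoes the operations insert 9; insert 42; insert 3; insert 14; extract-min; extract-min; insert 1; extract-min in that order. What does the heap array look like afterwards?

[10, 14, 13, 18, 24, 23, 42]

insert 9:
  append 9 at index 5 → [10, 18, 13, 23, 24, 9]
  9 < parent 13 at index 2, swap → [10, 18, 9, 23, 24, 13]
  9 < parent 10 at index 0, swap → [9, 18, 10, 23, 24, 13]
insert 42:
  append 42 at index 6 → [9, 18, 10, 23, 24, 13, 42] (no swap needed)
insert 3:
  append 3 at index 7 → [9, 18, 10, 23, 24, 13, 42, 3]
  3 < parent 23 at index 3, swap → [9, 18, 10, 3, 24, 13, 42, 23]
  3 < parent 18 at index 1, swap → [9, 3, 10, 18, 24, 13, 42, 23]
  3 < parent 9 at index 0, swap → [3, 9, 10, 18, 24, 13, 42, 23]
insert 14:
  append 14 at index 8 → [3, 9, 10, 18, 24, 13, 42, 23, 14]
  14 < parent 18 at index 3, swap → [3, 9, 10, 14, 24, 13, 42, 23, 18]
extract-min → returns 3:
  remove root 3; move last element 18 to root → [18, 9, 10, 14, 24, 13, 42, 23]
  18 vs smaller child 9 at index 1, swap → [9, 18, 10, 14, 24, 13, 42, 23]
  18 vs smaller child 14 at index 3, swap → [9, 14, 10, 18, 24, 13, 42, 23]
extract-min → returns 9:
  remove root 9; move last element 23 to root → [23, 14, 10, 18, 24, 13, 42]
  23 vs smaller child 10 at index 2, swap → [10, 14, 23, 18, 24, 13, 42]
  23 vs smaller child 13 at index 5, swap → [10, 14, 13, 18, 24, 23, 42]
insert 1:
  append 1 at index 7 → [10, 14, 13, 18, 24, 23, 42, 1]
  1 < parent 18 at index 3, swap → [10, 14, 13, 1, 24, 23, 42, 18]
  1 < parent 14 at index 1, swap → [10, 1, 13, 14, 24, 23, 42, 18]
  1 < parent 10 at index 0, swap → [1, 10, 13, 14, 24, 23, 42, 18]
extract-min → returns 1:
  remove root 1; move last element 18 to root → [18, 10, 13, 14, 24, 23, 42]
  18 vs smaller child 10 at index 1, swap → [10, 18, 13, 14, 24, 23, 42]
  18 vs smaller child 14 at index 3, swap → [10, 14, 13, 18, 24, 23, 42]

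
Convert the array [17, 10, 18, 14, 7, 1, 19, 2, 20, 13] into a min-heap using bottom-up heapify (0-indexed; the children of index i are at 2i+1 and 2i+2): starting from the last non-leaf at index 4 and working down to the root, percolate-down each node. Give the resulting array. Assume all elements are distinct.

[1, 2, 17, 10, 7, 18, 19, 14, 20, 13]

sift down from index 4: already satisfies heap property
sift down from index 3:
  14 vs smaller child 2 at index 7, swap → [17, 10, 18, 2, 7, 1, 19, 14, 20, 13]
sift down from index 2:
  18 vs smaller child 1 at index 5, swap → [17, 10, 1, 2, 7, 18, 19, 14, 20, 13]
sift down from index 1:
  10 vs smaller child 2 at index 3, swap → [17, 2, 1, 10, 7, 18, 19, 14, 20, 13]
sift down from index 0:
  17 vs smaller child 1 at index 2, swap → [1, 2, 17, 10, 7, 18, 19, 14, 20, 13]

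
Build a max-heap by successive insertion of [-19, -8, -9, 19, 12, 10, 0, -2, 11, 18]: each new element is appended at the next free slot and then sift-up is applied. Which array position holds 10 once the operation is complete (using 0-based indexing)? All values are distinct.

2

Insert -19:
  append -19 at index 0 → [-19] (no swap needed)
Insert -8:
  append -8 at index 1 → [-19, -8]
  -8 > parent -19 at index 0, swap → [-8, -19]
Insert -9:
  append -9 at index 2 → [-8, -19, -9] (no swap needed)
Insert 19:
  append 19 at index 3 → [-8, -19, -9, 19]
  19 > parent -19 at index 1, swap → [-8, 19, -9, -19]
  19 > parent -8 at index 0, swap → [19, -8, -9, -19]
Insert 12:
  append 12 at index 4 → [19, -8, -9, -19, 12]
  12 > parent -8 at index 1, swap → [19, 12, -9, -19, -8]
Insert 10:
  append 10 at index 5 → [19, 12, -9, -19, -8, 10]
  10 > parent -9 at index 2, swap → [19, 12, 10, -19, -8, -9]
Insert 0:
  append 0 at index 6 → [19, 12, 10, -19, -8, -9, 0] (no swap needed)
Insert -2:
  append -2 at index 7 → [19, 12, 10, -19, -8, -9, 0, -2]
  -2 > parent -19 at index 3, swap → [19, 12, 10, -2, -8, -9, 0, -19]
Insert 11:
  append 11 at index 8 → [19, 12, 10, -2, -8, -9, 0, -19, 11]
  11 > parent -2 at index 3, swap → [19, 12, 10, 11, -8, -9, 0, -19, -2]
Insert 18:
  append 18 at index 9 → [19, 12, 10, 11, -8, -9, 0, -19, -2, 18]
  18 > parent -8 at index 4, swap → [19, 12, 10, 11, 18, -9, 0, -19, -2, -8]
  18 > parent 12 at index 1, swap → [19, 18, 10, 11, 12, -9, 0, -19, -2, -8]
resulting array: [19, 18, 10, 11, 12, -9, 0, -19, -2, -8]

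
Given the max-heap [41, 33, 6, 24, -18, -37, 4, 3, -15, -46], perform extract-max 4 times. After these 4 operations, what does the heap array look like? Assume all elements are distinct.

[4, 3, -37, -15, -18, -46]

extract-max #1 returns 41:
  remove root 41; move last element -46 to root → [-46, 33, 6, 24, -18, -37, 4, 3, -15]
  -46 vs larger child 33 at index 1, swap → [33, -46, 6, 24, -18, -37, 4, 3, -15]
  -46 vs larger child 24 at index 3, swap → [33, 24, 6, -46, -18, -37, 4, 3, -15]
  -46 vs larger child 3 at index 7, swap → [33, 24, 6, 3, -18, -37, 4, -46, -15]
extract-max #2 returns 33:
  remove root 33; move last element -15 to root → [-15, 24, 6, 3, -18, -37, 4, -46]
  -15 vs larger child 24 at index 1, swap → [24, -15, 6, 3, -18, -37, 4, -46]
  -15 vs larger child 3 at index 3, swap → [24, 3, 6, -15, -18, -37, 4, -46]
extract-max #3 returns 24:
  remove root 24; move last element -46 to root → [-46, 3, 6, -15, -18, -37, 4]
  -46 vs larger child 6 at index 2, swap → [6, 3, -46, -15, -18, -37, 4]
  -46 vs larger child 4 at index 6, swap → [6, 3, 4, -15, -18, -37, -46]
extract-max #4 returns 6:
  remove root 6; move last element -46 to root → [-46, 3, 4, -15, -18, -37]
  -46 vs larger child 4 at index 2, swap → [4, 3, -46, -15, -18, -37]
  -46 vs only child -37 at index 5, swap → [4, 3, -37, -15, -18, -46]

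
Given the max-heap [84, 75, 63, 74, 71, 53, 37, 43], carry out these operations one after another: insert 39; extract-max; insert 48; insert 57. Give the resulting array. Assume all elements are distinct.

[75, 74, 63, 48, 71, 53, 37, 39, 43, 57]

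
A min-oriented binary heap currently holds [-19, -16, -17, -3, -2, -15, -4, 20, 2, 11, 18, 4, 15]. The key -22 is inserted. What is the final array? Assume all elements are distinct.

[-22, -16, -19, -3, -2, -15, -17, 20, 2, 11, 18, 4, 15, -4]

append -22 at index 13 → [-19, -16, -17, -3, -2, -15, -4, 20, 2, 11, 18, 4, 15, -22]
-22 < parent -4 at index 6, swap → [-19, -16, -17, -3, -2, -15, -22, 20, 2, 11, 18, 4, 15, -4]
-22 < parent -17 at index 2, swap → [-19, -16, -22, -3, -2, -15, -17, 20, 2, 11, 18, 4, 15, -4]
-22 < parent -19 at index 0, swap → [-22, -16, -19, -3, -2, -15, -17, 20, 2, 11, 18, 4, 15, -4]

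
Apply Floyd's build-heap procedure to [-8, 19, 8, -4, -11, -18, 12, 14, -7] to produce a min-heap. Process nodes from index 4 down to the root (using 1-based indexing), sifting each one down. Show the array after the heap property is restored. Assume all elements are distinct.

sift down from index 4:
  -4 vs smaller child -7 at index 9, swap → [-8, 19, 8, -7, -11, -18, 12, 14, -4]
sift down from index 3:
  8 vs smaller child -18 at index 6, swap → [-8, 19, -18, -7, -11, 8, 12, 14, -4]
sift down from index 2:
  19 vs smaller child -11 at index 5, swap → [-8, -11, -18, -7, 19, 8, 12, 14, -4]
sift down from index 1:
  -8 vs smaller child -18 at index 3, swap → [-18, -11, -8, -7, 19, 8, 12, 14, -4]

[-18, -11, -8, -7, 19, 8, 12, 14, -4]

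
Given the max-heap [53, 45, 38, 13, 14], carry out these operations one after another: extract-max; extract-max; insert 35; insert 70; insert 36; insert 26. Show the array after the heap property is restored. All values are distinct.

extract-max → returns 53:
  remove root 53; move last element 14 to root → [14, 45, 38, 13]
  14 vs larger child 45 at index 1, swap → [45, 14, 38, 13]
extract-max → returns 45:
  remove root 45; move last element 13 to root → [13, 14, 38]
  13 vs larger child 38 at index 2, swap → [38, 14, 13]
insert 35:
  append 35 at index 3 → [38, 14, 13, 35]
  35 > parent 14 at index 1, swap → [38, 35, 13, 14]
insert 70:
  append 70 at index 4 → [38, 35, 13, 14, 70]
  70 > parent 35 at index 1, swap → [38, 70, 13, 14, 35]
  70 > parent 38 at index 0, swap → [70, 38, 13, 14, 35]
insert 36:
  append 36 at index 5 → [70, 38, 13, 14, 35, 36]
  36 > parent 13 at index 2, swap → [70, 38, 36, 14, 35, 13]
insert 26:
  append 26 at index 6 → [70, 38, 36, 14, 35, 13, 26] (no swap needed)

[70, 38, 36, 14, 35, 13, 26]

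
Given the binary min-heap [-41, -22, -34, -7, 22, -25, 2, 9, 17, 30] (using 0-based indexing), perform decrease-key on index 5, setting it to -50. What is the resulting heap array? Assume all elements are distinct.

[-50, -22, -41, -7, 22, -34, 2, 9, 17, 30]

set index 5 from -25 to -50 → [-41, -22, -34, -7, 22, -50, 2, 9, 17, 30]
-50 < parent -34 at index 2, swap → [-41, -22, -50, -7, 22, -34, 2, 9, 17, 30]
-50 < parent -41 at index 0, swap → [-50, -22, -41, -7, 22, -34, 2, 9, 17, 30]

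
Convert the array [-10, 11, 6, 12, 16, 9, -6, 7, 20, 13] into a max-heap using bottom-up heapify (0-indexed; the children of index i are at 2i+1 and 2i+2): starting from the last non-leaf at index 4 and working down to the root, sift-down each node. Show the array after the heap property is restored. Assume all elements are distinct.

[20, 16, 9, 12, 13, 6, -6, 7, 11, -10]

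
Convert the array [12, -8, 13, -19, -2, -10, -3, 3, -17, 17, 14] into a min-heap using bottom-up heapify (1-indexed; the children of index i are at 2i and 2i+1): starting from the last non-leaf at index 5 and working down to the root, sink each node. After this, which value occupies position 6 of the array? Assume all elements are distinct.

sift down from index 5: already satisfies heap property
sift down from index 4: already satisfies heap property
sift down from index 3:
  13 vs smaller child -10 at index 6, swap → [12, -8, -10, -19, -2, 13, -3, 3, -17, 17, 14]
sift down from index 2:
  -8 vs smaller child -19 at index 4, swap → [12, -19, -10, -8, -2, 13, -3, 3, -17, 17, 14]
  -8 vs smaller child -17 at index 9, swap → [12, -19, -10, -17, -2, 13, -3, 3, -8, 17, 14]
sift down from index 1:
  12 vs smaller child -19 at index 2, swap → [-19, 12, -10, -17, -2, 13, -3, 3, -8, 17, 14]
  12 vs smaller child -17 at index 4, swap → [-19, -17, -10, 12, -2, 13, -3, 3, -8, 17, 14]
  12 vs smaller child -8 at index 9, swap → [-19, -17, -10, -8, -2, 13, -3, 3, 12, 17, 14]
resulting array: [-19, -17, -10, -8, -2, 13, -3, 3, 12, 17, 14]

13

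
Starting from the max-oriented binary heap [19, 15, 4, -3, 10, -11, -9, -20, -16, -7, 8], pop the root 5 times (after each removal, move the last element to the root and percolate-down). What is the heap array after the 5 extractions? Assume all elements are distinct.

[-3, -7, -9, -16, -20, -11]

extract-max #1 returns 19:
  remove root 19; move last element 8 to root → [8, 15, 4, -3, 10, -11, -9, -20, -16, -7]
  8 vs larger child 15 at index 1, swap → [15, 8, 4, -3, 10, -11, -9, -20, -16, -7]
  8 vs larger child 10 at index 4, swap → [15, 10, 4, -3, 8, -11, -9, -20, -16, -7]
extract-max #2 returns 15:
  remove root 15; move last element -7 to root → [-7, 10, 4, -3, 8, -11, -9, -20, -16]
  -7 vs larger child 10 at index 1, swap → [10, -7, 4, -3, 8, -11, -9, -20, -16]
  -7 vs larger child 8 at index 4, swap → [10, 8, 4, -3, -7, -11, -9, -20, -16]
extract-max #3 returns 10:
  remove root 10; move last element -16 to root → [-16, 8, 4, -3, -7, -11, -9, -20]
  -16 vs larger child 8 at index 1, swap → [8, -16, 4, -3, -7, -11, -9, -20]
  -16 vs larger child -3 at index 3, swap → [8, -3, 4, -16, -7, -11, -9, -20]
extract-max #4 returns 8:
  remove root 8; move last element -20 to root → [-20, -3, 4, -16, -7, -11, -9]
  -20 vs larger child 4 at index 2, swap → [4, -3, -20, -16, -7, -11, -9]
  -20 vs larger child -9 at index 6, swap → [4, -3, -9, -16, -7, -11, -20]
extract-max #5 returns 4:
  remove root 4; move last element -20 to root → [-20, -3, -9, -16, -7, -11]
  -20 vs larger child -3 at index 1, swap → [-3, -20, -9, -16, -7, -11]
  -20 vs larger child -7 at index 4, swap → [-3, -7, -9, -16, -20, -11]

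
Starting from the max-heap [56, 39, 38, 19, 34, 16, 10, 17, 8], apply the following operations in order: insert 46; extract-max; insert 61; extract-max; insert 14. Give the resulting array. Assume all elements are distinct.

[46, 39, 38, 19, 34, 16, 10, 17, 8, 14]

insert 46:
  append 46 at index 9 → [56, 39, 38, 19, 34, 16, 10, 17, 8, 46]
  46 > parent 34 at index 4, swap → [56, 39, 38, 19, 46, 16, 10, 17, 8, 34]
  46 > parent 39 at index 1, swap → [56, 46, 38, 19, 39, 16, 10, 17, 8, 34]
extract-max → returns 56:
  remove root 56; move last element 34 to root → [34, 46, 38, 19, 39, 16, 10, 17, 8]
  34 vs larger child 46 at index 1, swap → [46, 34, 38, 19, 39, 16, 10, 17, 8]
  34 vs larger child 39 at index 4, swap → [46, 39, 38, 19, 34, 16, 10, 17, 8]
insert 61:
  append 61 at index 9 → [46, 39, 38, 19, 34, 16, 10, 17, 8, 61]
  61 > parent 34 at index 4, swap → [46, 39, 38, 19, 61, 16, 10, 17, 8, 34]
  61 > parent 39 at index 1, swap → [46, 61, 38, 19, 39, 16, 10, 17, 8, 34]
  61 > parent 46 at index 0, swap → [61, 46, 38, 19, 39, 16, 10, 17, 8, 34]
extract-max → returns 61:
  remove root 61; move last element 34 to root → [34, 46, 38, 19, 39, 16, 10, 17, 8]
  34 vs larger child 46 at index 1, swap → [46, 34, 38, 19, 39, 16, 10, 17, 8]
  34 vs larger child 39 at index 4, swap → [46, 39, 38, 19, 34, 16, 10, 17, 8]
insert 14:
  append 14 at index 9 → [46, 39, 38, 19, 34, 16, 10, 17, 8, 14] (no swap needed)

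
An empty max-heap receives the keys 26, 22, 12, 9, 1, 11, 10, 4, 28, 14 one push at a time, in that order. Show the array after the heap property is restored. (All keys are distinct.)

[28, 26, 12, 22, 14, 11, 10, 4, 9, 1]

Insert 26:
  append 26 at index 0 → [26] (no swap needed)
Insert 22:
  append 22 at index 1 → [26, 22] (no swap needed)
Insert 12:
  append 12 at index 2 → [26, 22, 12] (no swap needed)
Insert 9:
  append 9 at index 3 → [26, 22, 12, 9] (no swap needed)
Insert 1:
  append 1 at index 4 → [26, 22, 12, 9, 1] (no swap needed)
Insert 11:
  append 11 at index 5 → [26, 22, 12, 9, 1, 11] (no swap needed)
Insert 10:
  append 10 at index 6 → [26, 22, 12, 9, 1, 11, 10] (no swap needed)
Insert 4:
  append 4 at index 7 → [26, 22, 12, 9, 1, 11, 10, 4] (no swap needed)
Insert 28:
  append 28 at index 8 → [26, 22, 12, 9, 1, 11, 10, 4, 28]
  28 > parent 9 at index 3, swap → [26, 22, 12, 28, 1, 11, 10, 4, 9]
  28 > parent 22 at index 1, swap → [26, 28, 12, 22, 1, 11, 10, 4, 9]
  28 > parent 26 at index 0, swap → [28, 26, 12, 22, 1, 11, 10, 4, 9]
Insert 14:
  append 14 at index 9 → [28, 26, 12, 22, 1, 11, 10, 4, 9, 14]
  14 > parent 1 at index 4, swap → [28, 26, 12, 22, 14, 11, 10, 4, 9, 1]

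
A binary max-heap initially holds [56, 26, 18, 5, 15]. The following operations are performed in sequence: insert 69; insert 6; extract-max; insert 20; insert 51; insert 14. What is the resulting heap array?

[56, 51, 20, 26, 15, 6, 18, 5, 14]

insert 69:
  append 69 at index 5 → [56, 26, 18, 5, 15, 69]
  69 > parent 18 at index 2, swap → [56, 26, 69, 5, 15, 18]
  69 > parent 56 at index 0, swap → [69, 26, 56, 5, 15, 18]
insert 6:
  append 6 at index 6 → [69, 26, 56, 5, 15, 18, 6] (no swap needed)
extract-max → returns 69:
  remove root 69; move last element 6 to root → [6, 26, 56, 5, 15, 18]
  6 vs larger child 56 at index 2, swap → [56, 26, 6, 5, 15, 18]
  6 vs only child 18 at index 5, swap → [56, 26, 18, 5, 15, 6]
insert 20:
  append 20 at index 6 → [56, 26, 18, 5, 15, 6, 20]
  20 > parent 18 at index 2, swap → [56, 26, 20, 5, 15, 6, 18]
insert 51:
  append 51 at index 7 → [56, 26, 20, 5, 15, 6, 18, 51]
  51 > parent 5 at index 3, swap → [56, 26, 20, 51, 15, 6, 18, 5]
  51 > parent 26 at index 1, swap → [56, 51, 20, 26, 15, 6, 18, 5]
insert 14:
  append 14 at index 8 → [56, 51, 20, 26, 15, 6, 18, 5, 14] (no swap needed)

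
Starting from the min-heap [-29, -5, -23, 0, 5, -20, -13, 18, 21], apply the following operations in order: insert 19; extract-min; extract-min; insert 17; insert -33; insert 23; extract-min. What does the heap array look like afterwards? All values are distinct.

[-20, -5, -13, 0, 5, 19, 21, 18, 17, 23]

insert 19:
  append 19 at index 9 → [-29, -5, -23, 0, 5, -20, -13, 18, 21, 19] (no swap needed)
extract-min → returns -29:
  remove root -29; move last element 19 to root → [19, -5, -23, 0, 5, -20, -13, 18, 21]
  19 vs smaller child -23 at index 2, swap → [-23, -5, 19, 0, 5, -20, -13, 18, 21]
  19 vs smaller child -20 at index 5, swap → [-23, -5, -20, 0, 5, 19, -13, 18, 21]
extract-min → returns -23:
  remove root -23; move last element 21 to root → [21, -5, -20, 0, 5, 19, -13, 18]
  21 vs smaller child -20 at index 2, swap → [-20, -5, 21, 0, 5, 19, -13, 18]
  21 vs smaller child -13 at index 6, swap → [-20, -5, -13, 0, 5, 19, 21, 18]
insert 17:
  append 17 at index 8 → [-20, -5, -13, 0, 5, 19, 21, 18, 17] (no swap needed)
insert -33:
  append -33 at index 9 → [-20, -5, -13, 0, 5, 19, 21, 18, 17, -33]
  -33 < parent 5 at index 4, swap → [-20, -5, -13, 0, -33, 19, 21, 18, 17, 5]
  -33 < parent -5 at index 1, swap → [-20, -33, -13, 0, -5, 19, 21, 18, 17, 5]
  -33 < parent -20 at index 0, swap → [-33, -20, -13, 0, -5, 19, 21, 18, 17, 5]
insert 23:
  append 23 at index 10 → [-33, -20, -13, 0, -5, 19, 21, 18, 17, 5, 23] (no swap needed)
extract-min → returns -33:
  remove root -33; move last element 23 to root → [23, -20, -13, 0, -5, 19, 21, 18, 17, 5]
  23 vs smaller child -20 at index 1, swap → [-20, 23, -13, 0, -5, 19, 21, 18, 17, 5]
  23 vs smaller child -5 at index 4, swap → [-20, -5, -13, 0, 23, 19, 21, 18, 17, 5]
  23 vs only child 5 at index 9, swap → [-20, -5, -13, 0, 5, 19, 21, 18, 17, 23]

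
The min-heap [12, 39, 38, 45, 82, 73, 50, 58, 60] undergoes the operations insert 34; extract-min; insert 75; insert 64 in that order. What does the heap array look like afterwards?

insert 34:
  append 34 at index 9 → [12, 39, 38, 45, 82, 73, 50, 58, 60, 34]
  34 < parent 82 at index 4, swap → [12, 39, 38, 45, 34, 73, 50, 58, 60, 82]
  34 < parent 39 at index 1, swap → [12, 34, 38, 45, 39, 73, 50, 58, 60, 82]
extract-min → returns 12:
  remove root 12; move last element 82 to root → [82, 34, 38, 45, 39, 73, 50, 58, 60]
  82 vs smaller child 34 at index 1, swap → [34, 82, 38, 45, 39, 73, 50, 58, 60]
  82 vs smaller child 39 at index 4, swap → [34, 39, 38, 45, 82, 73, 50, 58, 60]
insert 75:
  append 75 at index 9 → [34, 39, 38, 45, 82, 73, 50, 58, 60, 75]
  75 < parent 82 at index 4, swap → [34, 39, 38, 45, 75, 73, 50, 58, 60, 82]
insert 64:
  append 64 at index 10 → [34, 39, 38, 45, 75, 73, 50, 58, 60, 82, 64]
  64 < parent 75 at index 4, swap → [34, 39, 38, 45, 64, 73, 50, 58, 60, 82, 75]

[34, 39, 38, 45, 64, 73, 50, 58, 60, 82, 75]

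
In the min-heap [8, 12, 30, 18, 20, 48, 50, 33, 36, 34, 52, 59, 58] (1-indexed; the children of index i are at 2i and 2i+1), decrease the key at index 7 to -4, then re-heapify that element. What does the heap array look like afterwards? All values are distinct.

[-4, 12, 8, 18, 20, 48, 30, 33, 36, 34, 52, 59, 58]

set index 7 from 50 to -4 → [8, 12, 30, 18, 20, 48, -4, 33, 36, 34, 52, 59, 58]
-4 < parent 30 at index 3, swap → [8, 12, -4, 18, 20, 48, 30, 33, 36, 34, 52, 59, 58]
-4 < parent 8 at index 1, swap → [-4, 12, 8, 18, 20, 48, 30, 33, 36, 34, 52, 59, 58]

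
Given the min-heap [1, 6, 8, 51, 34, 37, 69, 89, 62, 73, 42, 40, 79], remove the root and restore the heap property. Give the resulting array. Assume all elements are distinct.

remove root 1; move last element 79 to root → [79, 6, 8, 51, 34, 37, 69, 89, 62, 73, 42, 40]
79 vs smaller child 6 at index 1, swap → [6, 79, 8, 51, 34, 37, 69, 89, 62, 73, 42, 40]
79 vs smaller child 34 at index 4, swap → [6, 34, 8, 51, 79, 37, 69, 89, 62, 73, 42, 40]
79 vs smaller child 42 at index 10, swap → [6, 34, 8, 51, 42, 37, 69, 89, 62, 73, 79, 40]

[6, 34, 8, 51, 42, 37, 69, 89, 62, 73, 79, 40]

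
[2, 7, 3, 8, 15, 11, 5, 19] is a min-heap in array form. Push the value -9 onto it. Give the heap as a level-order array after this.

append -9 at index 8 → [2, 7, 3, 8, 15, 11, 5, 19, -9]
-9 < parent 8 at index 3, swap → [2, 7, 3, -9, 15, 11, 5, 19, 8]
-9 < parent 7 at index 1, swap → [2, -9, 3, 7, 15, 11, 5, 19, 8]
-9 < parent 2 at index 0, swap → [-9, 2, 3, 7, 15, 11, 5, 19, 8]

[-9, 2, 3, 7, 15, 11, 5, 19, 8]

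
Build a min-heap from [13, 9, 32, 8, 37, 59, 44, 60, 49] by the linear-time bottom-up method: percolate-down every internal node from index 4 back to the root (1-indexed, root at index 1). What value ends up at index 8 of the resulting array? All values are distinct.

sift down from index 4: already satisfies heap property
sift down from index 3: already satisfies heap property
sift down from index 2:
  9 vs smaller child 8 at index 4, swap → [13, 8, 32, 9, 37, 59, 44, 60, 49]
sift down from index 1:
  13 vs smaller child 8 at index 2, swap → [8, 13, 32, 9, 37, 59, 44, 60, 49]
  13 vs smaller child 9 at index 4, swap → [8, 9, 32, 13, 37, 59, 44, 60, 49]
resulting array: [8, 9, 32, 13, 37, 59, 44, 60, 49]

60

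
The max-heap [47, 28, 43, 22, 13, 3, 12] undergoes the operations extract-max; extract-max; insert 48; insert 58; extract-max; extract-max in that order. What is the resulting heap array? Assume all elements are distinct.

[28, 22, 12, 3, 13]

extract-max → returns 47:
  remove root 47; move last element 12 to root → [12, 28, 43, 22, 13, 3]
  12 vs larger child 43 at index 2, swap → [43, 28, 12, 22, 13, 3]
extract-max → returns 43:
  remove root 43; move last element 3 to root → [3, 28, 12, 22, 13]
  3 vs larger child 28 at index 1, swap → [28, 3, 12, 22, 13]
  3 vs larger child 22 at index 3, swap → [28, 22, 12, 3, 13]
insert 48:
  append 48 at index 5 → [28, 22, 12, 3, 13, 48]
  48 > parent 12 at index 2, swap → [28, 22, 48, 3, 13, 12]
  48 > parent 28 at index 0, swap → [48, 22, 28, 3, 13, 12]
insert 58:
  append 58 at index 6 → [48, 22, 28, 3, 13, 12, 58]
  58 > parent 28 at index 2, swap → [48, 22, 58, 3, 13, 12, 28]
  58 > parent 48 at index 0, swap → [58, 22, 48, 3, 13, 12, 28]
extract-max → returns 58:
  remove root 58; move last element 28 to root → [28, 22, 48, 3, 13, 12]
  28 vs larger child 48 at index 2, swap → [48, 22, 28, 3, 13, 12]
extract-max → returns 48:
  remove root 48; move last element 12 to root → [12, 22, 28, 3, 13]
  12 vs larger child 28 at index 2, swap → [28, 22, 12, 3, 13]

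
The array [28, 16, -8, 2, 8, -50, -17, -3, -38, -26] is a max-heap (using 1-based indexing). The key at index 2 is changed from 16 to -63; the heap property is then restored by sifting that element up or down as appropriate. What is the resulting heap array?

[28, 8, -8, 2, -26, -50, -17, -3, -38, -63]

set index 2 from 16 to -63 → [28, -63, -8, 2, 8, -50, -17, -3, -38, -26]
-63 vs larger child 8 at index 5, swap → [28, 8, -8, 2, -63, -50, -17, -3, -38, -26]
-63 vs only child -26 at index 10, swap → [28, 8, -8, 2, -26, -50, -17, -3, -38, -63]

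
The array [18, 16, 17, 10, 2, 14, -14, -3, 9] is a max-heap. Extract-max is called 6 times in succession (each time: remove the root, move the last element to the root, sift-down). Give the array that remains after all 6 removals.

[2, -3, -14]

extract-max #1 returns 18:
  remove root 18; move last element 9 to root → [9, 16, 17, 10, 2, 14, -14, -3]
  9 vs larger child 17 at index 2, swap → [17, 16, 9, 10, 2, 14, -14, -3]
  9 vs larger child 14 at index 5, swap → [17, 16, 14, 10, 2, 9, -14, -3]
extract-max #2 returns 17:
  remove root 17; move last element -3 to root → [-3, 16, 14, 10, 2, 9, -14]
  -3 vs larger child 16 at index 1, swap → [16, -3, 14, 10, 2, 9, -14]
  -3 vs larger child 10 at index 3, swap → [16, 10, 14, -3, 2, 9, -14]
extract-max #3 returns 16:
  remove root 16; move last element -14 to root → [-14, 10, 14, -3, 2, 9]
  -14 vs larger child 14 at index 2, swap → [14, 10, -14, -3, 2, 9]
  -14 vs only child 9 at index 5, swap → [14, 10, 9, -3, 2, -14]
extract-max #4 returns 14:
  remove root 14; move last element -14 to root → [-14, 10, 9, -3, 2]
  -14 vs larger child 10 at index 1, swap → [10, -14, 9, -3, 2]
  -14 vs larger child 2 at index 4, swap → [10, 2, 9, -3, -14]
extract-max #5 returns 10:
  remove root 10; move last element -14 to root → [-14, 2, 9, -3]
  -14 vs larger child 9 at index 2, swap → [9, 2, -14, -3]
extract-max #6 returns 9:
  remove root 9; move last element -3 to root → [-3, 2, -14]
  -3 vs larger child 2 at index 1, swap → [2, -3, -14]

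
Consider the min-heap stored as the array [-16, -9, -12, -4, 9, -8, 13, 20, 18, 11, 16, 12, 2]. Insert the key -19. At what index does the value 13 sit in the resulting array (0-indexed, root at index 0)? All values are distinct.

append -19 at index 13 → [-16, -9, -12, -4, 9, -8, 13, 20, 18, 11, 16, 12, 2, -19]
-19 < parent 13 at index 6, swap → [-16, -9, -12, -4, 9, -8, -19, 20, 18, 11, 16, 12, 2, 13]
-19 < parent -12 at index 2, swap → [-16, -9, -19, -4, 9, -8, -12, 20, 18, 11, 16, 12, 2, 13]
-19 < parent -16 at index 0, swap → [-19, -9, -16, -4, 9, -8, -12, 20, 18, 11, 16, 12, 2, 13]
resulting array: [-19, -9, -16, -4, 9, -8, -12, 20, 18, 11, 16, 12, 2, 13]

13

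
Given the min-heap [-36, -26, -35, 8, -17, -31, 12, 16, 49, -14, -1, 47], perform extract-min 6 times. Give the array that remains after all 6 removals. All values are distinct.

extract-min #1 returns -36:
  remove root -36; move last element 47 to root → [47, -26, -35, 8, -17, -31, 12, 16, 49, -14, -1]
  47 vs smaller child -35 at index 2, swap → [-35, -26, 47, 8, -17, -31, 12, 16, 49, -14, -1]
  47 vs smaller child -31 at index 5, swap → [-35, -26, -31, 8, -17, 47, 12, 16, 49, -14, -1]
extract-min #2 returns -35:
  remove root -35; move last element -1 to root → [-1, -26, -31, 8, -17, 47, 12, 16, 49, -14]
  -1 vs smaller child -31 at index 2, swap → [-31, -26, -1, 8, -17, 47, 12, 16, 49, -14]
extract-min #3 returns -31:
  remove root -31; move last element -14 to root → [-14, -26, -1, 8, -17, 47, 12, 16, 49]
  -14 vs smaller child -26 at index 1, swap → [-26, -14, -1, 8, -17, 47, 12, 16, 49]
  -14 vs smaller child -17 at index 4, swap → [-26, -17, -1, 8, -14, 47, 12, 16, 49]
extract-min #4 returns -26:
  remove root -26; move last element 49 to root → [49, -17, -1, 8, -14, 47, 12, 16]
  49 vs smaller child -17 at index 1, swap → [-17, 49, -1, 8, -14, 47, 12, 16]
  49 vs smaller child -14 at index 4, swap → [-17, -14, -1, 8, 49, 47, 12, 16]
extract-min #5 returns -17:
  remove root -17; move last element 16 to root → [16, -14, -1, 8, 49, 47, 12]
  16 vs smaller child -14 at index 1, swap → [-14, 16, -1, 8, 49, 47, 12]
  16 vs smaller child 8 at index 3, swap → [-14, 8, -1, 16, 49, 47, 12]
extract-min #6 returns -14:
  remove root -14; move last element 12 to root → [12, 8, -1, 16, 49, 47]
  12 vs smaller child -1 at index 2, swap → [-1, 8, 12, 16, 49, 47]

[-1, 8, 12, 16, 49, 47]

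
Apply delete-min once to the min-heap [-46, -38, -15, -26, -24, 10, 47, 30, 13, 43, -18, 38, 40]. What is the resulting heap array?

remove root -46; move last element 40 to root → [40, -38, -15, -26, -24, 10, 47, 30, 13, 43, -18, 38]
40 vs smaller child -38 at index 1, swap → [-38, 40, -15, -26, -24, 10, 47, 30, 13, 43, -18, 38]
40 vs smaller child -26 at index 3, swap → [-38, -26, -15, 40, -24, 10, 47, 30, 13, 43, -18, 38]
40 vs smaller child 13 at index 8, swap → [-38, -26, -15, 13, -24, 10, 47, 30, 40, 43, -18, 38]

[-38, -26, -15, 13, -24, 10, 47, 30, 40, 43, -18, 38]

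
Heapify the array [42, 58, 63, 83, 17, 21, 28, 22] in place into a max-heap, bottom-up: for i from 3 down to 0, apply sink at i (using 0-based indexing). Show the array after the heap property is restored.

[83, 58, 63, 42, 17, 21, 28, 22]

sift down from index 3: already satisfies heap property
sift down from index 2: already satisfies heap property
sift down from index 1:
  58 vs larger child 83 at index 3, swap → [42, 83, 63, 58, 17, 21, 28, 22]
sift down from index 0:
  42 vs larger child 83 at index 1, swap → [83, 42, 63, 58, 17, 21, 28, 22]
  42 vs larger child 58 at index 3, swap → [83, 58, 63, 42, 17, 21, 28, 22]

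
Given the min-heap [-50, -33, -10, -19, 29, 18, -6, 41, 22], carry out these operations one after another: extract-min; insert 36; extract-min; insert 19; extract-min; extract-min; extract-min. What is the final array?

[18, 19, 36, 22, 29, 41]

extract-min → returns -50:
  remove root -50; move last element 22 to root → [22, -33, -10, -19, 29, 18, -6, 41]
  22 vs smaller child -33 at index 1, swap → [-33, 22, -10, -19, 29, 18, -6, 41]
  22 vs smaller child -19 at index 3, swap → [-33, -19, -10, 22, 29, 18, -6, 41]
insert 36:
  append 36 at index 8 → [-33, -19, -10, 22, 29, 18, -6, 41, 36] (no swap needed)
extract-min → returns -33:
  remove root -33; move last element 36 to root → [36, -19, -10, 22, 29, 18, -6, 41]
  36 vs smaller child -19 at index 1, swap → [-19, 36, -10, 22, 29, 18, -6, 41]
  36 vs smaller child 22 at index 3, swap → [-19, 22, -10, 36, 29, 18, -6, 41]
insert 19:
  append 19 at index 8 → [-19, 22, -10, 36, 29, 18, -6, 41, 19]
  19 < parent 36 at index 3, swap → [-19, 22, -10, 19, 29, 18, -6, 41, 36]
  19 < parent 22 at index 1, swap → [-19, 19, -10, 22, 29, 18, -6, 41, 36]
extract-min → returns -19:
  remove root -19; move last element 36 to root → [36, 19, -10, 22, 29, 18, -6, 41]
  36 vs smaller child -10 at index 2, swap → [-10, 19, 36, 22, 29, 18, -6, 41]
  36 vs smaller child -6 at index 6, swap → [-10, 19, -6, 22, 29, 18, 36, 41]
extract-min → returns -10:
  remove root -10; move last element 41 to root → [41, 19, -6, 22, 29, 18, 36]
  41 vs smaller child -6 at index 2, swap → [-6, 19, 41, 22, 29, 18, 36]
  41 vs smaller child 18 at index 5, swap → [-6, 19, 18, 22, 29, 41, 36]
extract-min → returns -6:
  remove root -6; move last element 36 to root → [36, 19, 18, 22, 29, 41]
  36 vs smaller child 18 at index 2, swap → [18, 19, 36, 22, 29, 41]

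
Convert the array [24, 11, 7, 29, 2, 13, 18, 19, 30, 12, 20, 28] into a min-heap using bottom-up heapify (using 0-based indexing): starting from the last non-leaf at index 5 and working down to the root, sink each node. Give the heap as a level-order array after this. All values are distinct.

[2, 11, 7, 19, 12, 13, 18, 29, 30, 24, 20, 28]

sift down from index 5: already satisfies heap property
sift down from index 4: already satisfies heap property
sift down from index 3:
  29 vs smaller child 19 at index 7, swap → [24, 11, 7, 19, 2, 13, 18, 29, 30, 12, 20, 28]
sift down from index 2: already satisfies heap property
sift down from index 1:
  11 vs smaller child 2 at index 4, swap → [24, 2, 7, 19, 11, 13, 18, 29, 30, 12, 20, 28]
sift down from index 0:
  24 vs smaller child 2 at index 1, swap → [2, 24, 7, 19, 11, 13, 18, 29, 30, 12, 20, 28]
  24 vs smaller child 11 at index 4, swap → [2, 11, 7, 19, 24, 13, 18, 29, 30, 12, 20, 28]
  24 vs smaller child 12 at index 9, swap → [2, 11, 7, 19, 12, 13, 18, 29, 30, 24, 20, 28]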